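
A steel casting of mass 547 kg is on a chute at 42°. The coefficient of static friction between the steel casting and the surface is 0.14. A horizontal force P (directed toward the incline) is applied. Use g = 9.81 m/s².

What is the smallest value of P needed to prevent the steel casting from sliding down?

P_min ≈ 3620 N

The steel casting tends to slide down (tan θ > μ_s), so at the point of impending slip friction acts up-slope at its limit: f = μ_s N.
Perpendicular to the incline: N = m g cos θ + P sin θ.
Along the incline: P cos θ + μ_s N = m g sin θ, i.e. P cos θ + μ_s (m g cos θ + P sin θ) = m g sin θ.
Solving, P (cos θ + μ_s sin θ) = m g (sin θ − μ_s cos θ), so P = 5370×0.5651/0.8368 = 3620 N.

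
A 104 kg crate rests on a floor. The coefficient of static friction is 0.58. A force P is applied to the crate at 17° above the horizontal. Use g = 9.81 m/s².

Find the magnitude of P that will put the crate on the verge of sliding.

N = m g − P sin α (the pull lifts the crate).
At impending slip, P cos α = μ_s N = μ_s (m g − P sin α).
Solving: P (cos α + μ_s sin α) = μ_s m g → P = 0.58×1020/(cos 17° + 0.58 sin 17°) = 592/1.126 = 526 N.

P ≈ 526 N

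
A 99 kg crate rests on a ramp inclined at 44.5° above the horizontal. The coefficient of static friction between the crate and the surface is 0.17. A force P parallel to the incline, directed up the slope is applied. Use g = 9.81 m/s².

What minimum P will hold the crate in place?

The crate tends to slide down (tan θ > μ_s), so at the point of impending slip friction acts up-slope at its limit: f = μ_s N.
P is parallel to the surface, so N = m g cos θ = 693 N.
Along the incline: P + μ_s N = m g sin θ, so P = 681 − 0.17×693 = 563 N.

P_min ≈ 563 N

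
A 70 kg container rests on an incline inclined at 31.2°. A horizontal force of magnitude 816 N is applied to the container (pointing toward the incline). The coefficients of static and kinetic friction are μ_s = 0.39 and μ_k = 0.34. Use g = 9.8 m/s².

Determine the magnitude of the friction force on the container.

f ≈ 343 N (down the incline)

Resolve perpendicular to the incline: N = m g cos θ + P sin θ = 70×9.8×cos 31.2° + 816×sin 31.2° = 1009 N.
Along the incline, the net driving force (taking up-slope positive) is P cos θ − m g sin θ = 698 − 355.4 = 342.6 N, so equilibrium requires friction f = -342.6 N (down-slope).
Maximum static friction: μ_s N = 0.39 × 1009 = 393.7 N.
|f_req| = 342.6 ≤ 393.7 N → the container is in equilibrium; friction equals the required value.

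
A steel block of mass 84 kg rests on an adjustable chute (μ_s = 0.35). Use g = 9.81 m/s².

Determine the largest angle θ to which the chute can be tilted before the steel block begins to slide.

θ_max ≈ 19.3°

At the slip threshold, m g sin θ = μ_s · m g cos θ, so tan θ = μ_s.
θ_max = arctan(0.35) = 19.3°.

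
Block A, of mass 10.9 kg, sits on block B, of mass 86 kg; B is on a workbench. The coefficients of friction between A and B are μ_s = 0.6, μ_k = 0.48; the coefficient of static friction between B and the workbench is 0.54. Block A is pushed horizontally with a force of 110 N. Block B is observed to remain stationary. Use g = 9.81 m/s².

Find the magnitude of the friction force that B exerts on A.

f ≈ 51.3 N

Normal force at the A–B interface: N₁ = m_A g = 106.9 N.
Maximum static friction on A from B: μ_s N₁ = 0.6×106.9 = 64.16 N.
Since P = 110 N > 64.16 N, A slides on B; the A–B friction is kinetic: f₁ = μ_k N₁ = 0.48×106.9 = 51.3 N.
B experiences an equal 51.3 N forward from A (third law). B is in equilibrium, so the floor supplies f₂ = 51.3 N of static friction (limit μ_s(m_A+m_B)g = 513.3 N, not exceeded).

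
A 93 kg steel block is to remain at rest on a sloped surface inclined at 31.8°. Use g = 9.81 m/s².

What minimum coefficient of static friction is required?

μ_s,min ≈ 0.62

At the slip threshold m g sin θ = μ_s m g cos θ, so μ_s,min = tan θ.
μ_s,min = tan 31.8° = 0.62.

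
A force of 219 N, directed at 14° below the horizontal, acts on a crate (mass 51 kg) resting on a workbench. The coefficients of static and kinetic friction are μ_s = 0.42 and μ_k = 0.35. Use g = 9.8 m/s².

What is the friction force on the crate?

f ≈ 212 N

The vertical component of P adds to the normal force: N = m g + P sin α = 499.8 + 52.98 = 552.8 N.
For equilibrium, f = P cos α = 219×cos 14° = 212.5 N.
μ_s N = 0.42 × 552.8 = 232.2 N.
212.5 ≤ 232.2 N → static; friction equals the required 212 N.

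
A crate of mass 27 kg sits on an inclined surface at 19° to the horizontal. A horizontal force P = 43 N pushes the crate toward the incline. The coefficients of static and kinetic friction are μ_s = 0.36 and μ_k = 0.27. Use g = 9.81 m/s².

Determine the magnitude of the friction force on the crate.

f ≈ 45.6 N (up the incline)

Normal direction: N = m g cos θ + P sin θ = 264.4 N.
Parallel to the incline: P cos θ − m g sin θ = 40.66 − 86.23 = -45.58 N; the friction needed to balance this is 45.58 N acting up the slope.
The limit of static friction is μ_s N = 95.2 N.
Since 45.58 N is within the 95.2 N limit, the crate stays put and friction is exactly 45.6 N.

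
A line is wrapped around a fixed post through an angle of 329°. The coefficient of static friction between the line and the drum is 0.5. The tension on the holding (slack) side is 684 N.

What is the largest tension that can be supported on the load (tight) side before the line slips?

At impending slip the capstan equation gives T₂/T₁ = e^{μβ} with β in radians.
β = 329° × π/180 = 5.742 rad.
e^{μβ} = e^{0.5×5.742} = 17.66.
T₂ = T₁ · e^{μβ} = 684 × 17.66 = 12100 N.

T_max ≈ 12100 N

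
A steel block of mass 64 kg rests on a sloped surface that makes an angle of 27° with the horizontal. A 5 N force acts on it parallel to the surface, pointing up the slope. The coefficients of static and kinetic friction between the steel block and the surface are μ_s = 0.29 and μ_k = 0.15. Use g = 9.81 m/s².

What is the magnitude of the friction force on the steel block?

Perpendicular to the surface, N = m g cos θ = 64·9.81·cos 27° = 559.4 N.
For equilibrium along the incline the friction force must supply f = m g sin θ − P = 285 − 5 = 280 N (positive meaning up-slope).
The static-friction ceiling is μ_s N = 0.29 × 559.4 = 162.2 N.
|280| exceeds 162.2 N, so the steel block slips down-slope; friction is kinetic, f = μ_k N = 0.15×559.4 = 83.9 N.

f ≈ 83.9 N (up the incline)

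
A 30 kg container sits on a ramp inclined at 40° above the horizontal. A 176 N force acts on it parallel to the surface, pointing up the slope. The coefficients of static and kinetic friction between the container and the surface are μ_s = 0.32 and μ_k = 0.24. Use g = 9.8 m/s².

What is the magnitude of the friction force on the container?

The normal reaction is N = m g cos θ = 225.2 N.
For equilibrium along the incline the friction force must supply f = m g sin θ − P = 189 − 176 = 12.98 N (positive meaning up-slope).
Static friction can supply at most μ_s N = 72.07 N.
Since |12.98| ≤ 72.07 N, no slip — friction simply equals what equilibrium demands.

f ≈ 13 N (up the incline)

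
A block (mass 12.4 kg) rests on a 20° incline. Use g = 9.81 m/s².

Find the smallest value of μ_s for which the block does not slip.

At the slip threshold m g sin θ = μ_s m g cos θ, so μ_s,min = tan θ.
μ_s,min = tan 20° = 0.364.

μ_s,min ≈ 0.364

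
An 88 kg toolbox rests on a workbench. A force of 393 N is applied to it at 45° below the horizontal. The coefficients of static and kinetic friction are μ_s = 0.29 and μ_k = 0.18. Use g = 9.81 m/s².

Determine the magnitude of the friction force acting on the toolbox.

The vertical component of P adds to the normal force: N = m g + P sin α = 863.3 + 277.9 = 1141 N.
Horizontally, friction must balance P cos α = 277.9 N.
μ_s N = 0.29 × 1141 = 330.9 N.
277.9 ≤ 330.9 N → static; friction equals the required 278 N.

f ≈ 278 N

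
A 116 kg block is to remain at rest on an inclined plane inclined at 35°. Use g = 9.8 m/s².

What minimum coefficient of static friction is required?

At the slip threshold m g sin θ = μ_s m g cos θ, so μ_s,min = tan θ.
μ_s,min = tan 35° = 0.7.

μ_s,min ≈ 0.7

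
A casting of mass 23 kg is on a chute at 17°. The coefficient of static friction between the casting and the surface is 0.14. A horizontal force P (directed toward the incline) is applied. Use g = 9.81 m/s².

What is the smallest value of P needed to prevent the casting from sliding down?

P_min ≈ 35.9 N

The casting tends to slide down (tan θ > μ_s), so at the point of impending slip friction acts up-slope at its limit: f = μ_s N.
Perpendicular to the incline: N = m g cos θ + P sin θ.
Along the incline: P cos θ + μ_s N = m g sin θ, i.e. P cos θ + μ_s (m g cos θ + P sin θ) = m g sin θ.
Solving, P (cos θ + μ_s sin θ) = m g (sin θ − μ_s cos θ), so P = 226×0.1585/0.9972 = 35.9 N.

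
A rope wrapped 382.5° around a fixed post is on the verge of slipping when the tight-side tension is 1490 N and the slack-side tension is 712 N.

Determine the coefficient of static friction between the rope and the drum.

T₂/T₁ = e^{μβ} → μ = ln(T₂/T₁)/β.
β = 382.5° = 6.676 rad.
μ = ln(1490/712)/6.676 = ln(2.093)/6.676 = 0.111.

μ ≈ 0.111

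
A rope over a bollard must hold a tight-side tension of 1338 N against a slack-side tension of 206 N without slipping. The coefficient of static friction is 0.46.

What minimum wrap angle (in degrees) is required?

β_min ≈ 233°

T₂/T₁ = e^{μβ} → β = ln(T₂/T₁)/μ.
β = ln(1338/206)/0.46 = 1.871/0.46 = 4.068 rad.
In degrees: β = 4.068 × 180/π = 233°.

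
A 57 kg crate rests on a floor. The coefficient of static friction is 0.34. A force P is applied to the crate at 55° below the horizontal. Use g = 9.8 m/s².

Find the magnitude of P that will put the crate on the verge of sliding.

N = m g + P sin α (the push presses the crate into the floor).
At impending slip, P cos α = μ_s N = μ_s (m g + P sin α).
Solving: P (cos α − μ_s sin α) = μ_s m g → P = 0.34×559/(cos 55° − 0.34 sin 55°) = 190/0.2951 = 644 N.

P ≈ 644 N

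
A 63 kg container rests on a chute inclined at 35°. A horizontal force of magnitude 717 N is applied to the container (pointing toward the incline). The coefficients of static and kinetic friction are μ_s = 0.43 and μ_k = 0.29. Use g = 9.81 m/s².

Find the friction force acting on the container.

f ≈ 233 N (down the incline)

The horizontal push has a component P sin θ into the surface, so N = m g cos θ + P sin θ = 506.3 + 411.3 = 917.5 N.
Along the incline, the net driving force (taking up-slope positive) is P cos θ − m g sin θ = 587.3 − 354.5 = 232.8 N, so equilibrium requires friction f = -232.8 N (down-slope).
The limit of static friction is μ_s N = 394.5 N.
|f_req| = 232.8 ≤ 394.5 N → the container is in equilibrium; friction equals the required value.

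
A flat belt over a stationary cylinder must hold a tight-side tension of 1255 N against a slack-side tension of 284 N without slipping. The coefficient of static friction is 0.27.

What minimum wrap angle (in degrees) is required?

β_min ≈ 315°

T₂/T₁ = e^{μβ} → β = ln(T₂/T₁)/μ.
β = ln(1255/284)/0.27 = 1.486/0.27 = 5.503 rad.
In degrees: β = 5.503 × 180/π = 315°.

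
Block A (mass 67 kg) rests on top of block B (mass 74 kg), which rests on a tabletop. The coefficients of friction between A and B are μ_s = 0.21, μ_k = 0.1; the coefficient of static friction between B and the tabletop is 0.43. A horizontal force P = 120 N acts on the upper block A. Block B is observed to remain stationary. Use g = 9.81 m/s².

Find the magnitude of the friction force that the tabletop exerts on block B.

f ≈ 120 N

The normal force B exerts on A is simply A's weight, N₁ = 657.3 N.
So the A–B interface can sustain at most μ_s N₁ = 138 N of static friction.
P = 120 N is within that limit, so A and B move together (both at rest); the A–B friction is simply f₁ = P = 120 N.
B experiences an equal 120 N forward from A (third law). B is in equilibrium, so the floor supplies f₂ = 120 N of static friction (limit μ_s(m_A+m_B)g = 594.8 N, not exceeded).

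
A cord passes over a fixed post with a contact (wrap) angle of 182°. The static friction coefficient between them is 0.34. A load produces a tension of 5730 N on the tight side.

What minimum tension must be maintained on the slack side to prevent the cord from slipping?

Capstan equation at impending slip: T_tight/T_slack = e^{μβ}.
β = 182° = 3.176 rad; e^{μβ} = e^{0.34×3.176} = 2.945.
T_slack = T_tight / e^{μβ} = 5730 / 2.945 = 1950 N.

T_min ≈ 1950 N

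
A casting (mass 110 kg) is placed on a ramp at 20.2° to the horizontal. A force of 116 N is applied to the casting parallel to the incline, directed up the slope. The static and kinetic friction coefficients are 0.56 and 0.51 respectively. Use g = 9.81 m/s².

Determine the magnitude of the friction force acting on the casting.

Normal force: N = m g cos θ = 110 × 9.81 × cos 20.2° = 1013 N.
For equilibrium along the incline the friction force must supply f = m g sin θ − P = 372.6 − 116 = 256.6 N (positive meaning up-slope).
Static friction can supply at most μ_s N = 567.1 N.
Since |256.6| ≤ 567.1 N, the casting remains in static equilibrium and friction takes exactly the required value.

f ≈ 257 N (up the incline)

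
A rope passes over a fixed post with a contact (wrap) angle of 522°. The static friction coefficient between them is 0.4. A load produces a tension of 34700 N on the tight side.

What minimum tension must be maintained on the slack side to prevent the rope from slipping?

T_min ≈ 907 N

Capstan equation at impending slip: T_tight/T_slack = e^{μβ}.
β = 522° = 9.111 rad; e^{μβ} = e^{0.4×9.111} = 38.25.
T_slack = T_tight / e^{μβ} = 34700 / 38.25 = 907 N.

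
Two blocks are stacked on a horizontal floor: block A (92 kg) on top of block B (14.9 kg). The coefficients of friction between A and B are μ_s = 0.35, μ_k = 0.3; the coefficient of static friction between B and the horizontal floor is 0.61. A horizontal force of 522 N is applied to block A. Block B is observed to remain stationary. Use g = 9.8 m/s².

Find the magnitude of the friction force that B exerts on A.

The normal force B exerts on A is simply A's weight, N₁ = 901.6 N.
So the A–B interface can sustain at most μ_s N₁ = 315.6 N of static friction.
P = 522 N exceeds that limit, so A slips over B and the interface friction becomes kinetic: f₁ = μ_k N₁ = 0.3×901.6 = 270 N.
B experiences an equal 270 N forward from A (third law). B is in equilibrium, so the floor supplies f₂ = 270 N of static friction (limit μ_s(m_A+m_B)g = 639 N, not exceeded).

f ≈ 270 N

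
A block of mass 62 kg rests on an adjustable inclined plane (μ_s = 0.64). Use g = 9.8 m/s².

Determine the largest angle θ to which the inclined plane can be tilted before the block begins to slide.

At the slip threshold, m g sin θ = μ_s · m g cos θ, so tan θ = μ_s.
θ_max = arctan(0.64) = 32.6°.

θ_max ≈ 32.6°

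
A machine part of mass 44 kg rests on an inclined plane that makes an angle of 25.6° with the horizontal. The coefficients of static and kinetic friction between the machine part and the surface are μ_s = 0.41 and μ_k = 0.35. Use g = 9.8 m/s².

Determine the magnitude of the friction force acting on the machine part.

Normal force: N = m g cos θ = 44 × 9.8 × cos 25.6° = 388.9 N.
Along the slope the weight component is m g sin θ = 186.3 N; friction must supply exactly this, acting up-slope.
The static-friction ceiling is μ_s N = 0.41 × 388.9 = 159.4 N.
|186.3| exceeds 159.4 N, so the machine part slips down-slope; friction is kinetic, f = μ_k N = 0.35×388.9 = 136 N.

f ≈ 136 N (up the incline)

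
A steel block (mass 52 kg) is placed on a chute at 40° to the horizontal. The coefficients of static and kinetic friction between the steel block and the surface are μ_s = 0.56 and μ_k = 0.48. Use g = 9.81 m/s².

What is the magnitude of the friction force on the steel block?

The normal reaction is N = m g cos θ = 390.8 N.
For equilibrium along the incline, friction must balance the weight component: f = m g sin θ = 327.9 N up the slope.
The static-friction ceiling is μ_s N = 0.56 × 390.8 = 218.8 N.
Since |327.9| > 218.8 N, static friction cannot hold it; the steel block slides down the incline and kinetic friction applies: f = μ_k N = 0.48 × 390.8 = 188 N.

f ≈ 188 N (up the incline)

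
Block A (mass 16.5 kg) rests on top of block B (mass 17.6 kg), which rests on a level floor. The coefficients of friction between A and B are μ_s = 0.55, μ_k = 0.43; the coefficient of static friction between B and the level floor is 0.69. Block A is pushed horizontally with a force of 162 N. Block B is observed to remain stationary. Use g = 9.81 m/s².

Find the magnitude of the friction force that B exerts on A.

f ≈ 69.6 N

The normal force B exerts on A is simply A's weight, N₁ = 161.9 N.
Maximum static friction on A from B: μ_s N₁ = 0.55×161.9 = 89.03 N.
P = 162 N exceeds that limit, so A slips over B and the interface friction becomes kinetic: f₁ = μ_k N₁ = 0.43×161.9 = 69.6 N.
By Newton's third law B feels 69.6 N forward from A. With B stationary, the floor's static friction on B balances it: f₂ = 69.6 N (well within μ_s(m_A+m_B)g = 230.8 N).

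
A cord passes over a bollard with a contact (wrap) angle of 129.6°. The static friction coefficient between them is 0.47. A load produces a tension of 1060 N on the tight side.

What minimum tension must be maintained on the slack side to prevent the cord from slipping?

T_min ≈ 366 N

Capstan equation at impending slip: T_tight/T_slack = e^{μβ}.
β = 129.6° = 2.262 rad; e^{μβ} = e^{0.47×2.262} = 2.895.
T_slack = T_tight / e^{μβ} = 1060 / 2.895 = 366 N.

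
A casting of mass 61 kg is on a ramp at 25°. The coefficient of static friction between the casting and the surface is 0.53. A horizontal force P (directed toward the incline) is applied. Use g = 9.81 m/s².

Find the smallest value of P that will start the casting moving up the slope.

P ≈ 792 N

At impending motion up the slope, friction acts down-slope at its limit: f = μ_s N.
Perpendicular to the incline: N = m g cos θ + P sin θ.
Along the incline: P cos θ = m g sin θ + μ_s N = m g sin θ + μ_s (m g cos θ + P sin θ).
Solving, P (cos θ − μ_s sin θ) = m g (sin θ + μ_s cos θ), so P = 61×9.81×(sin 25° + 0.53 cos 25°)/(cos 25° − 0.53 sin 25°) = 598×0.903/0.6823 = 792 N.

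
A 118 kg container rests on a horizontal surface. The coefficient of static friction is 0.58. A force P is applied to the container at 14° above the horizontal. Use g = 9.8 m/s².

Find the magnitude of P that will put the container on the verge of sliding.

P ≈ 604 N

N = m g − P sin α (the pull lifts the container).
At impending slip, P cos α = μ_s N = μ_s (m g − P sin α).
Solving: P (cos α + μ_s sin α) = μ_s m g → P = 0.58×1160/(cos 14° + 0.58 sin 14°) = 671/1.111 = 604 N.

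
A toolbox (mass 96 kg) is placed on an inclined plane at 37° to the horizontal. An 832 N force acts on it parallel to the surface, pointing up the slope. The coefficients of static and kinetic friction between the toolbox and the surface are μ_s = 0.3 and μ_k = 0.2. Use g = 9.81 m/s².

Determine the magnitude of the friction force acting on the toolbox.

The normal reaction is N = m g cos θ = 752.1 N.
Parallel to the incline, ΣF = 0 gives f = m g sin θ − P = 566.8 − 832 = -265.2 N (up-slope positive).
Maximum static friction available: μ_s N = 0.3 × 752.1 = 225.6 N.
|-265.2| exceeds 225.6 N, so the toolbox slips up-slope; friction is kinetic, f = μ_k N = 0.2×752.1 = 150 N.

f ≈ 150 N (down the incline)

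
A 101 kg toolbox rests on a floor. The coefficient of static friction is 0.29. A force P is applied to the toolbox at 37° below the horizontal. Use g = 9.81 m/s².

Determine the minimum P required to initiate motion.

P ≈ 460 N

N = m g + P sin α (the push presses the toolbox into the floor).
At impending slip, P cos α = μ_s N = μ_s (m g + P sin α).
Solving: P (cos α − μ_s sin α) = μ_s m g → P = 0.29×991/(cos 37° − 0.29 sin 37°) = 287/0.6241 = 460 N.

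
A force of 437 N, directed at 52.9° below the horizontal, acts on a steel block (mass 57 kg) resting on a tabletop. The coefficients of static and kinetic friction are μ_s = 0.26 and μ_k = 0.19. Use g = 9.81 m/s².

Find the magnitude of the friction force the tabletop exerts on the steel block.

Vertical equilibrium gives N = m g + P sin α = 907.7 N.
The horizontal driving force is P cos α = 263.6 N, so equilibrium needs friction f = 263.6 N.
The static-friction limit is μ_s N = 236 N.
263.6 > 236 N → the steel block slides; f = μ_k N = 0.19×907.7 = 172 N.

f ≈ 172 N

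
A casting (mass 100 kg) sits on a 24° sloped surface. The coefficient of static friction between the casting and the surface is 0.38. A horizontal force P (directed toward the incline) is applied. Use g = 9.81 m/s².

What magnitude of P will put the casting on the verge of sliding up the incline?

At impending motion up the slope, friction acts down-slope at its limit: f = μ_s N.
Perpendicular to the incline: N = m g cos θ + P sin θ.
Along the incline: P cos θ = m g sin θ + μ_s N = m g sin θ + μ_s (m g cos θ + P sin θ).
Solving, P (cos θ − μ_s sin θ) = m g (sin θ + μ_s cos θ), so P = 100×9.81×(sin 24° + 0.38 cos 24°)/(cos 24° − 0.38 sin 24°) = 981×0.7539/0.759 = 974 N.

P ≈ 974 N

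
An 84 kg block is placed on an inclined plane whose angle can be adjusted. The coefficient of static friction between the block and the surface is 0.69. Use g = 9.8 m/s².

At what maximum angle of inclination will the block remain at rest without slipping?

At the slip threshold, m g sin θ = μ_s · m g cos θ, so tan θ = μ_s.
θ_max = arctan(0.69) = 34.6°.

θ_max ≈ 34.6°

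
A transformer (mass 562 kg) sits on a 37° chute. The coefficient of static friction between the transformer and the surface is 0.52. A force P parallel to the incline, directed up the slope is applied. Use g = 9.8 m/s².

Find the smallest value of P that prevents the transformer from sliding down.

The transformer tends to slide down (tan θ > μ_s), so at the point of impending slip friction acts up-slope at its limit: f = μ_s N.
P is parallel to the surface, so N = m g cos θ = 4400 N.
Along the incline: P + μ_s N = m g sin θ, so P = 3310 − 0.52×4400 = 1030 N.

P_min ≈ 1030 N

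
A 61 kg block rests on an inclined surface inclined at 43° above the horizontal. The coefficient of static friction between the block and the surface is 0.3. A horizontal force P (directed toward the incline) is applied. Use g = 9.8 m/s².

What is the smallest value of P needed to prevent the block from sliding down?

P_min ≈ 295 N

The block tends to slide down (tan θ > μ_s), so at the point of impending slip friction acts up-slope at its limit: f = μ_s N.
Perpendicular to the incline: N = m g cos θ + P sin θ.
Along the incline: P cos θ + μ_s N = m g sin θ, i.e. P cos θ + μ_s (m g cos θ + P sin θ) = m g sin θ.
Solving, P (cos θ + μ_s sin θ) = m g (sin θ − μ_s cos θ), so P = 598×0.4626/0.936 = 295 N.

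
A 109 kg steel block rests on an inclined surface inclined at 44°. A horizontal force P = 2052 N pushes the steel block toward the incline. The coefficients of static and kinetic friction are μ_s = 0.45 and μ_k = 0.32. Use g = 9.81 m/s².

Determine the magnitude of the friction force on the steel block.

f ≈ 733 N (down the incline)

The horizontal push has a component P sin θ into the surface, so N = m g cos θ + P sin θ = 769.2 + 1425 = 2195 N.
Along the incline, the net driving force (taking up-slope positive) is P cos θ − m g sin θ = 1476 − 742.8 = 733.3 N, so equilibrium requires friction f = -733.3 N (down-slope).
The limit of static friction is μ_s N = 987.6 N.
|f_req| = 733.3 ≤ 987.6 N → the steel block is in equilibrium; friction equals the required value.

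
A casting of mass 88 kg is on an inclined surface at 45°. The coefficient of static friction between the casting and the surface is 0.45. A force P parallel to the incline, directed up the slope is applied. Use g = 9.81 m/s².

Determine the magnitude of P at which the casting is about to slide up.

P ≈ 885 N

At impending motion up the slope, friction acts down-slope at its limit: f = μ_s N.
P is parallel to the surface, so N = m g cos θ = 610 N.
Along the incline: P = m g sin θ + μ_s N = 610 + 0.45×610 = 885 N.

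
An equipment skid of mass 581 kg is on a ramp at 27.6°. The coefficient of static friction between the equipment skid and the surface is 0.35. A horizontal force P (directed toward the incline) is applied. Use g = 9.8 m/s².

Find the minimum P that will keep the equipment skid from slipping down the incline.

The equipment skid tends to slide down (tan θ > μ_s), so at the point of impending slip friction acts up-slope at its limit: f = μ_s N.
Perpendicular to the incline: N = m g cos θ + P sin θ.
Along the incline: P cos θ + μ_s N = m g sin θ, i.e. P cos θ + μ_s (m g cos θ + P sin θ) = m g sin θ.
Solving, P (cos θ + μ_s sin θ) = m g (sin θ − μ_s cos θ), so P = 5690×0.1531/1.048 = 832 N.

P_min ≈ 832 N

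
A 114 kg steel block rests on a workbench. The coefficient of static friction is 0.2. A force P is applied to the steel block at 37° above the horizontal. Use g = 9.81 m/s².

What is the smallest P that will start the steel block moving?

P ≈ 243 N

N = m g − P sin α (the pull lifts the steel block).
At impending slip, P cos α = μ_s N = μ_s (m g − P sin α).
Solving: P (cos α + μ_s sin α) = μ_s m g → P = 0.2×1120/(cos 37° + 0.2 sin 37°) = 224/0.919 = 243 N.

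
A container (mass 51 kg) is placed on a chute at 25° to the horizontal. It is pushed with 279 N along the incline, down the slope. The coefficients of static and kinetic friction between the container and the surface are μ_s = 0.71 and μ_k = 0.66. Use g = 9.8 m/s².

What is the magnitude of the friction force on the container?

Normal force: N = m g cos θ = 51 × 9.8 × cos 25° = 453 N.
The friction needed for equilibrium is m g sin θ + P = 211.2 + 279 = 490.2 N, measured positive up-slope.
Static friction can supply at most μ_s N = 321.6 N.
Since |490.2| > 321.6 N, static friction cannot hold it; the container slides down the incline and kinetic friction applies: f = μ_k N = 0.66 × 453 = 299 N.

f ≈ 299 N (up the incline)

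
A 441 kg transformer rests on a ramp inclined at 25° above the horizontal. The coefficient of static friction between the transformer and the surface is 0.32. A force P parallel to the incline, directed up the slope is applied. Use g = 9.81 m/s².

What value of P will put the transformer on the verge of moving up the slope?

At impending motion up the slope, friction acts down-slope at its limit: f = μ_s N.
P is parallel to the surface, so N = m g cos θ = 3920 N.
Along the incline: P = m g sin θ + μ_s N = 1830 + 0.32×3920 = 3080 N.

P ≈ 3080 N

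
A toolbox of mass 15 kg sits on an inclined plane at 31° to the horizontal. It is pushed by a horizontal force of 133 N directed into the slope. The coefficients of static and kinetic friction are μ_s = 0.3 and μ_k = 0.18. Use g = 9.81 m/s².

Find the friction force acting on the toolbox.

f ≈ 38.2 N (down the incline)

The horizontal push has a component P sin θ into the surface, so N = m g cos θ + P sin θ = 126.1 + 68.5 = 194.6 N.
Parallel to the incline: P cos θ − m g sin θ = 114 − 75.79 = 38.22 N; the friction needed to balance this is 38.22 N acting down the slope.
The limit of static friction is μ_s N = 58.39 N.
|f_req| = 38.22 ≤ 58.39 N → the toolbox is in equilibrium; friction equals the required value.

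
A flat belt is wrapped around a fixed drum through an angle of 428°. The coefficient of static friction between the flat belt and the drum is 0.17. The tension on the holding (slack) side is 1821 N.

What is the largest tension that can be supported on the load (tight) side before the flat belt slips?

T_max ≈ 6480 N

At impending slip the capstan equation gives T₂/T₁ = e^{μβ} with β in radians.
β = 428° × π/180 = 7.47 rad.
e^{μβ} = e^{0.17×7.47} = 3.561.
T₂ = T₁ · e^{μβ} = 1821 × 3.561 = 6480 N.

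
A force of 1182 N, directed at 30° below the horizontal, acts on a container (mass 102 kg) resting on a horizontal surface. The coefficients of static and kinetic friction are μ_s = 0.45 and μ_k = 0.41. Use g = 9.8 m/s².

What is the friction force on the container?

The vertical component of P adds to the normal force: N = m g + P sin α = 999.6 + 591 = 1591 N.
Horizontally, friction must balance P cos α = 1024 N.
μ_s N = 0.45 × 1591 = 715.8 N.
1024 > 715.8 N → the container slides; f = μ_k N = 0.41×1591 = 652 N.

f ≈ 652 N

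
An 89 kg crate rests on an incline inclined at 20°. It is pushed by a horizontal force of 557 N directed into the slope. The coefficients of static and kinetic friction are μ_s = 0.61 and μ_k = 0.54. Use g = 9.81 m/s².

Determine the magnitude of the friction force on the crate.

Normal direction: N = m g cos θ + P sin θ = 1011 N.
Along the incline, the net driving force (taking up-slope positive) is P cos θ − m g sin θ = 523.4 − 298.6 = 224.8 N, so equilibrium requires friction f = -224.8 N (down-slope).
The limit of static friction is μ_s N = 616.7 N.
Since 224.8 N is within the 616.7 N limit, the crate stays put and friction is exactly 225 N.

f ≈ 225 N (down the incline)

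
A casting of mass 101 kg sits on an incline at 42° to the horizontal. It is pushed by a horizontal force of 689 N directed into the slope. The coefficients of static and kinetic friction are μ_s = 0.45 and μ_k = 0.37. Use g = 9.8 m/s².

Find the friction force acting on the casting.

f ≈ 150 N (up the incline)

Normal direction: N = m g cos θ + P sin θ = 1197 N.
Along the incline, the net driving force (taking up-slope positive) is P cos θ − m g sin θ = 512 − 662.3 = -150.3 N, so equilibrium requires friction f = 150.3 N (up-slope).
Maximum static friction: μ_s N = 0.45 × 1197 = 538.5 N.
Since 150.3 N is within the 538.5 N limit, the casting stays put and friction is exactly 150 N.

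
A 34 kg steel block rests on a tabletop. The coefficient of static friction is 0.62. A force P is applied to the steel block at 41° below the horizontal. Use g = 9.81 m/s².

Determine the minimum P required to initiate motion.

P ≈ 594 N

N = m g + P sin α (the push presses the steel block into the tabletop).
At impending slip, P cos α = μ_s N = μ_s (m g + P sin α).
Solving: P (cos α − μ_s sin α) = μ_s m g → P = 0.62×334/(cos 41° − 0.62 sin 41°) = 207/0.348 = 594 N.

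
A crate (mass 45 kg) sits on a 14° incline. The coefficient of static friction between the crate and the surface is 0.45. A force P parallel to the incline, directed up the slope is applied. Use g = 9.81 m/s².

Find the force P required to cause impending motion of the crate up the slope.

At impending motion up the slope, friction acts down-slope at its limit: f = μ_s N.
P is parallel to the surface, so N = m g cos θ = 428 N.
Along the incline: P = m g sin θ + μ_s N = 107 + 0.45×428 = 300 N.

P ≈ 300 N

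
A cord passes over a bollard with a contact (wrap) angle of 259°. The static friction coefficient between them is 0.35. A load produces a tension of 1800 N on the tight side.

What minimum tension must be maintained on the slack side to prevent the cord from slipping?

Capstan equation at impending slip: T_tight/T_slack = e^{μβ}.
β = 259° = 4.52 rad; e^{μβ} = e^{0.35×4.52} = 4.865.
T_slack = T_tight / e^{μβ} = 1800 / 4.865 = 370 N.

T_min ≈ 370 N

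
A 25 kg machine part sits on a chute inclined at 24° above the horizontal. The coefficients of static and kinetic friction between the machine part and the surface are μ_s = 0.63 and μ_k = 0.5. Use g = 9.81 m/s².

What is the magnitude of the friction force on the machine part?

Perpendicular to the surface, N = m g cos θ = 25·9.81·cos 24° = 224 N.
For equilibrium along the incline, friction must balance the weight component: f = m g sin θ = 99.75 N up the slope.
Static friction can supply at most μ_s N = 141.1 N.
Since |99.75| ≤ 141.1 N, no slip — friction simply equals what equilibrium demands.

f ≈ 99.8 N (up the incline)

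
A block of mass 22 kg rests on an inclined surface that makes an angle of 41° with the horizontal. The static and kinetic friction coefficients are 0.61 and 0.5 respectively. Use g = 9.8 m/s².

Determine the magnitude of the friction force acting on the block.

Normal force: N = m g cos θ = 22 × 9.8 × cos 41° = 162.7 N.
For equilibrium along the incline, friction must balance the weight component: f = m g sin θ = 141.4 N up the slope.
The static-friction ceiling is μ_s N = 0.61 × 162.7 = 99.26 N.
|141.4| exceeds 99.26 N, so the block slips down-slope; friction is kinetic, f = μ_k N = 0.5×162.7 = 81.4 N.

f ≈ 81.4 N (up the incline)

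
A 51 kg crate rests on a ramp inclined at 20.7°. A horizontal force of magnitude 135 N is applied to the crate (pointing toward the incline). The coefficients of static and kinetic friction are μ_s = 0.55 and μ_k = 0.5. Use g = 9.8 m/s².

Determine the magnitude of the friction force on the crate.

Normal direction: N = m g cos θ + P sin θ = 515.3 N.
Along the incline, the net driving force (taking up-slope positive) is P cos θ − m g sin θ = 126.3 − 176.7 = -50.38 N, so equilibrium requires friction f = 50.38 N (up-slope).
Maximum static friction: μ_s N = 0.55 × 515.3 = 283.4 N.
|f_req| = 50.38 ≤ 283.4 N → the crate is in equilibrium; friction equals the required value.

f ≈ 50.4 N (up the incline)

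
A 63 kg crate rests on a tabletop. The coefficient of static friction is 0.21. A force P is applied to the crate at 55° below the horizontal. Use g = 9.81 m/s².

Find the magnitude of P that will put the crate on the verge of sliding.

N = m g + P sin α (the push presses the crate into the tabletop).
At impending slip, P cos α = μ_s N = μ_s (m g + P sin α).
Solving: P (cos α − μ_s sin α) = μ_s m g → P = 0.21×618/(cos 55° − 0.21 sin 55°) = 130/0.4016 = 323 N.

P ≈ 323 N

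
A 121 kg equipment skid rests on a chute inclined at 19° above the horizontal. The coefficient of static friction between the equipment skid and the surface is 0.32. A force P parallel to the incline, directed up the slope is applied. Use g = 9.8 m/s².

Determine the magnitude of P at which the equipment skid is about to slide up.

P ≈ 745 N

At impending motion up the slope, friction acts down-slope at its limit: f = μ_s N.
P is parallel to the surface, so N = m g cos θ = 1120 N.
Along the incline: P = m g sin θ + μ_s N = 386 + 0.32×1120 = 745 N.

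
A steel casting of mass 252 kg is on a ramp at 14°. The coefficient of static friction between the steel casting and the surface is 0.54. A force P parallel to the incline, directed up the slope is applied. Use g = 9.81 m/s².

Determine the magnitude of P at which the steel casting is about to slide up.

P ≈ 1890 N

At impending motion up the slope, friction acts down-slope at its limit: f = μ_s N.
P is parallel to the surface, so N = m g cos θ = 2400 N.
Along the incline: P = m g sin θ + μ_s N = 598 + 0.54×2400 = 1890 N.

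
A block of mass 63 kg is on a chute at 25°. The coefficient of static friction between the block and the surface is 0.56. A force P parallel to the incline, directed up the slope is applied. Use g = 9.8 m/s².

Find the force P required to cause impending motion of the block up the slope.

P ≈ 574 N

At impending motion up the slope, friction acts down-slope at its limit: f = μ_s N.
P is parallel to the surface, so N = m g cos θ = 560 N.
Along the incline: P = m g sin θ + μ_s N = 261 + 0.56×560 = 574 N.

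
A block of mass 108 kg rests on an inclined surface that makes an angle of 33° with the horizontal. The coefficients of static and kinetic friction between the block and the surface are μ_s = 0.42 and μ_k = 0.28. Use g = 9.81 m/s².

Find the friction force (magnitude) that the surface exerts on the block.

f ≈ 249 N (up the incline)

Normal force: N = m g cos θ = 108 × 9.81 × cos 33° = 888.6 N.
Along the slope the weight component is m g sin θ = 577 N; friction must supply exactly this, acting up-slope.
The static-friction ceiling is μ_s N = 0.42 × 888.6 = 373.2 N.
|577| exceeds 373.2 N, so the block slips down-slope; friction is kinetic, f = μ_k N = 0.28×888.6 = 249 N.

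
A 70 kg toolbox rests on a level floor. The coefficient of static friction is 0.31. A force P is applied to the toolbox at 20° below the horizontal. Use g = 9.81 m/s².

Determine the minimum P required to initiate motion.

N = m g + P sin α (the push presses the toolbox into the level floor).
At impending slip, P cos α = μ_s N = μ_s (m g + P sin α).
Solving: P (cos α − μ_s sin α) = μ_s m g → P = 0.31×687/(cos 20° − 0.31 sin 20°) = 213/0.8337 = 255 N.

P ≈ 255 N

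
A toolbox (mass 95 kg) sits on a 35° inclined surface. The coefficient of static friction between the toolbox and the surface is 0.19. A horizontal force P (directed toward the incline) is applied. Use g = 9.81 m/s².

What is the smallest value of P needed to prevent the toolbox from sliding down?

The toolbox tends to slide down (tan θ > μ_s), so at the point of impending slip friction acts up-slope at its limit: f = μ_s N.
Perpendicular to the incline: N = m g cos θ + P sin θ.
Along the incline: P cos θ + μ_s N = m g sin θ, i.e. P cos θ + μ_s (m g cos θ + P sin θ) = m g sin θ.
Solving, P (cos θ + μ_s sin θ) = m g (sin θ − μ_s cos θ), so P = 932×0.4179/0.9281 = 420 N.

P_min ≈ 420 N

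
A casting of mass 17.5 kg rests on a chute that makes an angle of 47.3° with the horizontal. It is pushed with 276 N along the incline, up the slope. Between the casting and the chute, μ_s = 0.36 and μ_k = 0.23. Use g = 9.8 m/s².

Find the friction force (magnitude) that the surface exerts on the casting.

f ≈ 26.8 N (down the incline)

The normal reaction is N = m g cos θ = 116.3 N.
Parallel to the incline, ΣF = 0 gives f = m g sin θ − P = 126 − 276 = -150 N (up-slope positive).
The static-friction ceiling is μ_s N = 0.36 × 116.3 = 41.87 N.
Since |-150| > 41.87 N, static friction cannot hold it; the casting slides up the incline and kinetic friction applies: f = μ_k N = 0.23 × 116.3 = 26.8 N.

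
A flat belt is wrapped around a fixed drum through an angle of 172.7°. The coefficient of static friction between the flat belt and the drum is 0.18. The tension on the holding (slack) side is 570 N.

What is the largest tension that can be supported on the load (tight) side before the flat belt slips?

T_max ≈ 981 N

At impending slip the capstan equation gives T₂/T₁ = e^{μβ} with β in radians.
β = 172.7° × π/180 = 3.014 rad.
e^{μβ} = e^{0.18×3.014} = 1.72.
T₂ = T₁ · e^{μβ} = 570 × 1.72 = 981 N.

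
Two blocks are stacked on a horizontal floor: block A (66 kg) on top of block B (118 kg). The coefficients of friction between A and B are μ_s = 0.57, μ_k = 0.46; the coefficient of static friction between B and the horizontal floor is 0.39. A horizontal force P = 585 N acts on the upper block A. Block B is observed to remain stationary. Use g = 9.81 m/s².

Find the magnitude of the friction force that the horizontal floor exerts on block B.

f ≈ 298 N

Normal force at the A–B interface: N₁ = m_A g = 647.5 N.
So the A–B interface can sustain at most μ_s N₁ = 369.1 N of static friction.
P = 585 N exceeds that limit, so A slips over B and the interface friction becomes kinetic: f₁ = μ_k N₁ = 0.46×647.5 = 298 N.
By Newton's third law B feels 298 N forward from A. With B stationary, the floor's static friction on B balances it: f₂ = 298 N (well within μ_s(m_A+m_B)g = 704 N).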